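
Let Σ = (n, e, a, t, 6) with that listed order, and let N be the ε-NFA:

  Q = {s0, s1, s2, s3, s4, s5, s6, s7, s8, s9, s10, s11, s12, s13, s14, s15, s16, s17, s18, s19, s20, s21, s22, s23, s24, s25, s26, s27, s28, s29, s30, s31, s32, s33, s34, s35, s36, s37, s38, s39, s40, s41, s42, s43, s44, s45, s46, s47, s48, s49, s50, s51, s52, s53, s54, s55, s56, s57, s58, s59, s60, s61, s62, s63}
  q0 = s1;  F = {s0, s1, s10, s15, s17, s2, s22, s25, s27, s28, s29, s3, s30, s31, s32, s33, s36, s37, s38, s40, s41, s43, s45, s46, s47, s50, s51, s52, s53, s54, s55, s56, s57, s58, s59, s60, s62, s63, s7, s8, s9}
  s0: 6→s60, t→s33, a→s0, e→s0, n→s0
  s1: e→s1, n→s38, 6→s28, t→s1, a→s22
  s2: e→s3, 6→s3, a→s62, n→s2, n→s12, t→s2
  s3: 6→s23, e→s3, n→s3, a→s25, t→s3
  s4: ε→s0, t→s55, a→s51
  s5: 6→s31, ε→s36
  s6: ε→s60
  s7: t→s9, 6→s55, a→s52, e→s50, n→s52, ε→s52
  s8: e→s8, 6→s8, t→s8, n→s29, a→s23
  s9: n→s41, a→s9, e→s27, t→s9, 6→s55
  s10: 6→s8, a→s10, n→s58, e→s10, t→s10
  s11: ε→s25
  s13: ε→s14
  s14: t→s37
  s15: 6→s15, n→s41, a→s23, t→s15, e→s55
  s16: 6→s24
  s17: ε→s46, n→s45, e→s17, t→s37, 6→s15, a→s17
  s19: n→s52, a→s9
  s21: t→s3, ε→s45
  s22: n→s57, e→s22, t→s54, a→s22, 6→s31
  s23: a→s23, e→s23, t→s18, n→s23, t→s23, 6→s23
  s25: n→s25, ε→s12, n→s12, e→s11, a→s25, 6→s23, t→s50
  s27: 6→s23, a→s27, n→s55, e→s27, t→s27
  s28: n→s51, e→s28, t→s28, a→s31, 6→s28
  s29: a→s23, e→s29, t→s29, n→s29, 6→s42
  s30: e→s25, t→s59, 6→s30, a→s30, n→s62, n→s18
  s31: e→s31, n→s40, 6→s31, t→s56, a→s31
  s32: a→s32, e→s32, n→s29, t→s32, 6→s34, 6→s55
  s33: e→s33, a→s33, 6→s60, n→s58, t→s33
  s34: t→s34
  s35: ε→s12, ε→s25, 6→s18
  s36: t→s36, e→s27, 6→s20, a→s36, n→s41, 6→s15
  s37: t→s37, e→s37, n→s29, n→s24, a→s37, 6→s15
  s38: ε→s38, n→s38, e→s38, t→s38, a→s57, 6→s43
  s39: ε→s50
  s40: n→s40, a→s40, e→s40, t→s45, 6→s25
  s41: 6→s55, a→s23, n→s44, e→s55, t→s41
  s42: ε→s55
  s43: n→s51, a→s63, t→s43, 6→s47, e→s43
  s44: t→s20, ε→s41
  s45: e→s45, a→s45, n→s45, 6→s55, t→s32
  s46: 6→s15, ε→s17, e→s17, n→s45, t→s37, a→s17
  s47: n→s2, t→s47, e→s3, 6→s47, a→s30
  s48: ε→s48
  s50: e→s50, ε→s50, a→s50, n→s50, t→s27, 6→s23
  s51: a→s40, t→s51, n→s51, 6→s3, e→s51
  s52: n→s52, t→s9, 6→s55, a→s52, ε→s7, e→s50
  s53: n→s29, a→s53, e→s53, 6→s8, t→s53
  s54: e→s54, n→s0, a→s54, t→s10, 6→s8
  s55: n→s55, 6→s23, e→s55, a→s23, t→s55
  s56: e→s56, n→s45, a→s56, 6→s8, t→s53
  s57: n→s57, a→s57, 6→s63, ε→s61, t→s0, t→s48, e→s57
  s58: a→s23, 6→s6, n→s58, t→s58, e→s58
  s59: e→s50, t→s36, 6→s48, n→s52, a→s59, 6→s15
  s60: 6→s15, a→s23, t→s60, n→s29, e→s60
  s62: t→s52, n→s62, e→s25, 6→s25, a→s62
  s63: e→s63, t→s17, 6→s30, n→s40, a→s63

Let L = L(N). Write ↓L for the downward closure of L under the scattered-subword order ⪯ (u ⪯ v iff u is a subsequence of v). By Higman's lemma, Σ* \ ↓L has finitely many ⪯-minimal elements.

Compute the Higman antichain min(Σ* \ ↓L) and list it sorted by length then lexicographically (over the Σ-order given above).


min(Σ*\↓L) = [at6a, 6n66, n66e6, attna].

|Q|=64, |F|=41, |δ|=250 (20 ε).
min D↑ (40 st, q0=0, F={24}): 0:n→1,e→0,a→2,t→0,6→3 1:n→1,e→1,a→4,t→1,6→5 2:n→4,e→2,a→2,t→6,6→7 3:n→8,e→3,a→7,t→3,6→3 4:n→4,e→4,a→4,t→9,6→10 5:n→8,e→5,a→10,t→5,6→11 6:n→9,e→6,a→6,t→12,6→13 7:n→14,e→7,a→7,t→15,6→7 8:n→8,e→8,a→14,t→8,6→16 9:n→9,e→9,a→9,t→17,6→18 10:n→14,e→10,a→10,t→19,6→20 11:n→21,e→16,a→20,t→11,6→11 12:n→22,e→12,a→12,t→12,6→13 13:n→23,e→13,a→24,t→13,6→13 14:n→14,e→14,a→14,t→25,6→26 15:n→25,e→15,a→15,t→27,6→13 16:n→16,e→16,a→26,t→16,6→24 17:n→22,e→17,a→17,t→17,6→18 18:n→23,e→18,a→24,t→18,6→28 19:n→25,e→19,a→19,t→29,6→28 20:n→30,e→26,a→20,t→31,6→20 21:n→21,e→16,a→30,t→21,6→16 22:n→22,e→22,a→24,t→22,6→18 23:n→23,e→23,a→24,t→23,6→32 24:n→24,e→24,a→24,t→24,6→24 25:n→25,e→25,a→25,t→33,6→32 26:n→26,e→26,a→26,t→34,6→24 27:n→23,e→27,a→27,t→27,6→13 28:n→35,e→32,a→24,t→28,6→28 29:n→23,e→29,a→29,t→29,6→28 30:n→30,e→26,a→30,t→36,6→26 31:n→36,e→34,a→31,t→37,6→28 32:n→32,e→32,a→24,t→32,6→24 33:n→23,e→33,a→33,t→33,6→32 34:n→34,e→34,a→34,t→38,6→24 35:n→35,e→32,a→24,t→35,6→32 36:n→36,e→34,a→36,t→39,6→32 37:n→35,e→38,a→37,t→37,6→28 38:n→32,e→38,a→38,t→38,6→24 39:n→35,e→38,a→39,t→39,6→32.
'at6a': run [53, 45, 34, 14, 2] end={s18,s23} — reject; 4/4 deletions ∈↓L.
'6n66': |S_i|=[53, 43, 25, 11, 2] end={s18,s23} — reject; 4/4 deletions ∈↓L.
'n66e6': N↓-sim [53, 44, 38, 25, 9, 2] end={s18,s23} rej; 5/5 del acc.
'attna': N↓-sim [53, 45, 34, 23, 13, 2] end={s18,s23} — reject; 5/5 del acc.
4 words, ⪯-incomp.


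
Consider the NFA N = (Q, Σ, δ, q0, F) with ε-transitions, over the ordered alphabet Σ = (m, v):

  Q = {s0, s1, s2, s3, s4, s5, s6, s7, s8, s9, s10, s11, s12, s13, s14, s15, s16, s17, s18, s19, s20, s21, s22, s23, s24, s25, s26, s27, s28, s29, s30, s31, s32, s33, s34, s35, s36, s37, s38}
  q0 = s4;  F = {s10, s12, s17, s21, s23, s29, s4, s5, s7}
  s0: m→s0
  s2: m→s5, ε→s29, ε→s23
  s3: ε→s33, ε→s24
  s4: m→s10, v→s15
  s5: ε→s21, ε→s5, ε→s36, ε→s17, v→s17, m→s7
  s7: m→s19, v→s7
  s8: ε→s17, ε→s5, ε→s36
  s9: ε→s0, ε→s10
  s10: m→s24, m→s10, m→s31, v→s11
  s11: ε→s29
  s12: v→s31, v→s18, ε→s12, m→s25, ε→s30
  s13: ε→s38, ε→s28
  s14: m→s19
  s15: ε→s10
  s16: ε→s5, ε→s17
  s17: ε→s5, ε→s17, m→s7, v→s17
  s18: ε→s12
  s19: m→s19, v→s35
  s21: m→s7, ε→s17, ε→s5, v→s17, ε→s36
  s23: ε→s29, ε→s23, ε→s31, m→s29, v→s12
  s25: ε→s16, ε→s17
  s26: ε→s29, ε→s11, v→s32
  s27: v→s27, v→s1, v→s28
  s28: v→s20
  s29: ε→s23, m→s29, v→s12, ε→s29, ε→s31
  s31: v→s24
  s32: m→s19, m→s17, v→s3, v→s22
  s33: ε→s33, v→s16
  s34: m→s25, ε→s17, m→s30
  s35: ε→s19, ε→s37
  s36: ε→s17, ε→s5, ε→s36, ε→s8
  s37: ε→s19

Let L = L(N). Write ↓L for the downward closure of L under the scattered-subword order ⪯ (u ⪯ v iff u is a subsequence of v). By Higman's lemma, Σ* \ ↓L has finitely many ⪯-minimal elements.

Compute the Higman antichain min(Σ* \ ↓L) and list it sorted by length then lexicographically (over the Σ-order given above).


Antichain: [mvvmmm, vvvmmm].

|Q|=39, |F|=9, |δ|=85 (46 ε).
min D↑ (7 st, q0=0, F={6}): 0:m→1,v→1 1:m→1,v→2 2:m→2,v→3 3:m→4,v→3 4:m→5,v→4 5:m→6,v→5 6:m→6,v→6.
'mvvmmm': |S_i|=[22, 20, 19, 16, 11, 4, 3] end={s19,s35,s37} rej; 6/6 del acc.
'vvvmmm': run [22, 21, 19, 16, 11, 4, 3] end={s19,s35,s37} ∉↓L; 6/6 single-dels accept.
2 minimals (antichain).


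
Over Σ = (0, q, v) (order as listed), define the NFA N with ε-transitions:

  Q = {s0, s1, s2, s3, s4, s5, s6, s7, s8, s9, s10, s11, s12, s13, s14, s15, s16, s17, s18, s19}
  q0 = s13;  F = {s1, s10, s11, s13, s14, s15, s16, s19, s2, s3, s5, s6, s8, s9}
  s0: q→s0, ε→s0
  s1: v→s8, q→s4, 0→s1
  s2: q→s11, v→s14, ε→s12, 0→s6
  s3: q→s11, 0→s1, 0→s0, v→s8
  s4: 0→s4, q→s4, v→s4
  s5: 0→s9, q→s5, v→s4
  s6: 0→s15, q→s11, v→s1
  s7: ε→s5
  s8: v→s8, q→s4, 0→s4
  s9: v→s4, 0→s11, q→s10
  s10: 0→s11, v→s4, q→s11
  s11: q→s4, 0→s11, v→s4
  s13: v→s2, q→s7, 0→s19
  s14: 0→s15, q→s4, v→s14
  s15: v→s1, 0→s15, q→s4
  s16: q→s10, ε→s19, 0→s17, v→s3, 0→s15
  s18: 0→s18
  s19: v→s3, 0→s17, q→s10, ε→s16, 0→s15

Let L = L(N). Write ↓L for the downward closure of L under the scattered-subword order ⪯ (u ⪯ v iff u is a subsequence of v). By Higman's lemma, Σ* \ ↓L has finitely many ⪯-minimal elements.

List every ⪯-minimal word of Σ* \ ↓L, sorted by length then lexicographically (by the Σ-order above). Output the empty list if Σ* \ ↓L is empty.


|Q|=20, |F|=14, |δ|=55 (5 ε).
min D↑ (14 st, q0=0, F={8}): 0:0→1,q→2,v→3 1:0→4,q→5,v→6 2:0→7,q→2,v→8 3:0→9,q→10,v→11 4:0→4,q→8,v→12 5:0→10,q→10,v→8 6:0→12,q→10,v→13 7:0→10,q→5,v→8 8:0→8,q→8,v→8 9:0→4,q→10,v→12 10:0→10,q→8,v→8 11:0→4,q→8,v→11 12:0→12,q→8,v→13 13:0→8,q→8,v→13.
'qv': N↓-sim [19, 7, 1] end={s4} ∉↓L; 2/2 deletions ∈↓L.
'00q': N↓-sim [19, 13, 7, 2] end={s0,s4} rej; 3/3 del acc.
'vqq': |S_i|=[19, 11, 3, 2] end={s0,s4} — reject; 3/3 deletions ∈↓L.
'vvq': N↓-sim [19, 11, 5, 1] end={s4} — reject; 3/3 del acc.
'0qqq': N↓-sim [19, 13, 4, 3, 2] end={s0,s4} ∉↓L; 4/4 del acc.
'0vv0': N↓-sim [19, 13, 6, 2, 1] end={s4} ∉↓L; 4/4 single-dels accept.
6 words, ⪯-incomp.

min(Σ*\↓L) = [qv, 00q, vqq, vvq, 0qqq, 0vv0].


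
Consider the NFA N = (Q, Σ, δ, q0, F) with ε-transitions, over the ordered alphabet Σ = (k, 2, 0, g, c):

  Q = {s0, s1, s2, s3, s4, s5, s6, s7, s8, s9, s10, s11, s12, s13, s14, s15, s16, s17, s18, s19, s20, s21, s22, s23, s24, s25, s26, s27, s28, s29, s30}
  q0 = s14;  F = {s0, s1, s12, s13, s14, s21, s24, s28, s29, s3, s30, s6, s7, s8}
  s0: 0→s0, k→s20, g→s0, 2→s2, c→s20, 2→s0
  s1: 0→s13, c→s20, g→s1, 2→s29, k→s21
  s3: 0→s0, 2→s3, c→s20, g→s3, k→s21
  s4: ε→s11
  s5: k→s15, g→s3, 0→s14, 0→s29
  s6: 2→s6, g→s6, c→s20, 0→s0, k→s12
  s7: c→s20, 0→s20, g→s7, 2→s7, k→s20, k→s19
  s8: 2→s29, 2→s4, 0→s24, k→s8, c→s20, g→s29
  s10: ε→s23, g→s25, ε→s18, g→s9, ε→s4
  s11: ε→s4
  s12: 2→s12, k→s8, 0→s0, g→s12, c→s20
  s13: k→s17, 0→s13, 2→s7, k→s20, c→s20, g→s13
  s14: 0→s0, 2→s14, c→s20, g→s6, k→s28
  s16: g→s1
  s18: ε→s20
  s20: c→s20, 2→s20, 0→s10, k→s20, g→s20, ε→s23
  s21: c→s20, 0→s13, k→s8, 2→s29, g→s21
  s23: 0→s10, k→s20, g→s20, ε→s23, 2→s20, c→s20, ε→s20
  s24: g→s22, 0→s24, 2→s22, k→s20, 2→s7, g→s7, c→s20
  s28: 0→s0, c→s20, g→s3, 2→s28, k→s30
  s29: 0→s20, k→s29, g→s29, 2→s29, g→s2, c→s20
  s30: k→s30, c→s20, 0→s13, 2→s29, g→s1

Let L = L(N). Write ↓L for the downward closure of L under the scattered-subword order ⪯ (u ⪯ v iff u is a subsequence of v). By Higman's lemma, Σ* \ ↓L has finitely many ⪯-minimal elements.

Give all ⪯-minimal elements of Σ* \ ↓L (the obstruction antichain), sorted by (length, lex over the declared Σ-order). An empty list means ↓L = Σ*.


A = [c, 0k, kk20, gkkg0].

|Q|=31, |F|=14, |δ|=103 (9 ε).
min D↑ (15 st, q0=0, F={4}): 0:k→1,2→0,0→2,g→3,c→4 1:k→5,2→1,0→2,g→6,c→4 2:k→4,2→2,0→2,g→2,c→4 3:k→7,2→3,0→2,g→3,c→4 4:k→4,2→4,0→4,g→4,c→4 5:k→5,2→8,0→9,g→10,c→4 6:k→11,2→6,0→2,g→6,c→4 7:k→12,2→7,0→2,g→7,c→4 8:k→8,2→8,0→4,g→8,c→4 9:k→4,2→13,0→9,g→9,c→4 10:k→11,2→8,0→9,g→10,c→4 11:k→12,2→8,0→9,g→11,c→4 12:k→12,2→8,0→14,g→8,c→4 13:k→4,2→13,0→4,g→13,c→4 14:k→4,2→13,0→14,g→13,c→4.
'c': run [26, 8] end={s10,s11,s18,s20,s23,s25,s4,s9} ∉↓L; 1/1 del acc.
'0k': N↓-sim [26, 16, 10] end={s10,s11,s17,s18,s19,s20,s23,s25,s4,s9} — reject; 2/2 del acc.
'kk20': run [26, 24, 20, 13, 8] end={s10,s11,s18,s20,s23,s25,s4,s9} — reject; 4/4 del acc.
'gkkg0': run [26, 23, 20, 16, 13, 8] end={s10,s11,s18,s20,s23,s25,s4,s9} — reject; 5/5 del acc.
4 minimals (antichain).


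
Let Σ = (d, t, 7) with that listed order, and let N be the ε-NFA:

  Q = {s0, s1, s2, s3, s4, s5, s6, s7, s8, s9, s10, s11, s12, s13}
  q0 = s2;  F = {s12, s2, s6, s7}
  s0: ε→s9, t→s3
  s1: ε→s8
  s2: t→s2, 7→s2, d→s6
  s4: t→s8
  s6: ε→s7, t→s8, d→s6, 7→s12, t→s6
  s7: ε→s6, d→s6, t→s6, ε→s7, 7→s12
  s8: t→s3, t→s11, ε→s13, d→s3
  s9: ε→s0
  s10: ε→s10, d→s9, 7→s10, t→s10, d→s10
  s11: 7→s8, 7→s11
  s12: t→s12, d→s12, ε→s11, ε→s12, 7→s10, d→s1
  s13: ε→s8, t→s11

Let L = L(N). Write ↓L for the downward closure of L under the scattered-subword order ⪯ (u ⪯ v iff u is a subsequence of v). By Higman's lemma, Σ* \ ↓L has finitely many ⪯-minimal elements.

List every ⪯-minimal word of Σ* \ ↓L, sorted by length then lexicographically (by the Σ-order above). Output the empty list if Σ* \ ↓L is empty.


|Q|=14, |F|=4, |δ|=37 (11 ε).
min D↑ (4 st, q0=0, F={3}): 0:d→1,t→0,7→0 1:d→1,t→1,7→2 2:d→2,t→2,7→3 3:d→3,t→3,7→3.
'd77': |S_i|=[12, 11, 9, 7] end={s0,s10,s11,s13,s3,s8,s9} — reject; 3/3 del acc.
1 minimals (antichain).

Antichain: [d77].


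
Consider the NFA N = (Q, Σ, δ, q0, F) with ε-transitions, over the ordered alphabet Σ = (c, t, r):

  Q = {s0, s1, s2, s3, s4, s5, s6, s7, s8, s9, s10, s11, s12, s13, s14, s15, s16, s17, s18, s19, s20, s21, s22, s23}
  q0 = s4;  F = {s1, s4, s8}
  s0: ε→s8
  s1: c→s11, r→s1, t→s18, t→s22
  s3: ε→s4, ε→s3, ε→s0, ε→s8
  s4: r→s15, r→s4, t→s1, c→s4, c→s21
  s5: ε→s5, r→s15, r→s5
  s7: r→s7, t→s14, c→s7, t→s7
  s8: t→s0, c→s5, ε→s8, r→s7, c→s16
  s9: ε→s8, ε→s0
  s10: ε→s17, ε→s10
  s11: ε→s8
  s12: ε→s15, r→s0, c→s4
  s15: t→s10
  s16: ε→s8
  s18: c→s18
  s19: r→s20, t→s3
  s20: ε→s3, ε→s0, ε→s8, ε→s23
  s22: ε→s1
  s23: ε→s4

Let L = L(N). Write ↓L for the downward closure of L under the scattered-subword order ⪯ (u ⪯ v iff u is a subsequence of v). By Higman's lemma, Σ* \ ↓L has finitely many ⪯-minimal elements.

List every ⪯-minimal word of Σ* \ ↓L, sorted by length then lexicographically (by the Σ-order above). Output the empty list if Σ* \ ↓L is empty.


|Q|=24, |F|=3, |δ|=45 (20 ε).
min D↑ (4 st, q0=0, F={3}): 0:c→0,t→1,r→0 1:c→2,t→1,r→1 2:c→2,t→2,r→3 3:c→3,t→3,r→3 (ε-aug+det+¬).
'tcr': N↓-sim [15, 13, 11, 6] end={s10,s14,s15,s17,s5,s7} — reject; 3/3 single-dels accept.
1 words, ⪯-incomp.

min(Σ*\↓L) = [tcr].


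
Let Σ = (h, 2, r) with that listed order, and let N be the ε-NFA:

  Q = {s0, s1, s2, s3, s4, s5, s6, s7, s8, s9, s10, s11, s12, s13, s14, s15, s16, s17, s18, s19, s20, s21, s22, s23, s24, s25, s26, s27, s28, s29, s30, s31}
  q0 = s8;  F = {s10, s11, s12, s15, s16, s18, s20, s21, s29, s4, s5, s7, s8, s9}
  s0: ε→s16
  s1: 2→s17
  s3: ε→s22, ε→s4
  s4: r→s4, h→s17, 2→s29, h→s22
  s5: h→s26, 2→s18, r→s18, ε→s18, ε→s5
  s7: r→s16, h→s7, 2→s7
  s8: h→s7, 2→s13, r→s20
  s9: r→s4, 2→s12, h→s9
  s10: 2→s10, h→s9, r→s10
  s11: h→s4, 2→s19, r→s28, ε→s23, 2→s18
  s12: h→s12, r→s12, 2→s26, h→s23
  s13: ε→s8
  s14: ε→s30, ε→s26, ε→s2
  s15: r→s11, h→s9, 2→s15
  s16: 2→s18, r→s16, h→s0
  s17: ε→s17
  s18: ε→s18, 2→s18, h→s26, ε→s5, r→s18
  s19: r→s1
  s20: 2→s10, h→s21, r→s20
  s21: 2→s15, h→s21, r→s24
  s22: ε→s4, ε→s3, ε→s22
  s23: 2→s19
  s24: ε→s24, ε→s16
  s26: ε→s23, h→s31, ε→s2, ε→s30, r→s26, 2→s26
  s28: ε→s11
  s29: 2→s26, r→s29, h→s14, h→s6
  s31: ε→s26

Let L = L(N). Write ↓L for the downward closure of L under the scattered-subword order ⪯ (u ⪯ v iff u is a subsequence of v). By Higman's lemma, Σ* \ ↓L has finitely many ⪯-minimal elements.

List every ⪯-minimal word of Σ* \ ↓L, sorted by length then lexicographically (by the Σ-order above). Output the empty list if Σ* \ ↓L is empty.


min(Σ*\↓L) = [hr2h, r2h22].

|Q|=32, |F|=14, |δ|=75 (23 ε).
min D↑ (14 st, q0=0, F={9}): 0:h→1,2→0,r→2 1:h→1,2→1,r→3 2:h→4,2→5,r→2 3:h→3,2→6,r→3 4:h→4,2→7,r→3 5:h→8,2→5,r→5 6:h→9,2→6,r→6 7:h→8,2→7,r→10 8:h→8,2→11,r→12 9:h→9,2→9,r→9 10:h→12,2→6,r→10 11:h→11,2→9,r→11 12:h→12,2→13,r→12 13:h→9,2→9,r→13 [Hopcroft].
'hr2h': |S_i|=[30, 26, 22, 13, 10] end={s1,s14,s17,s19,s2,s23,s26,s30,s31,s6} ∉↓L; 4/4 deletions ∈↓L.
'r2h22': N↓-sim [30, 27, 22, 16, 12, 8] end={s1,s17,s19,s2,s23,s26,s30,s31} ∉↓L; 5/5 deletions ∈↓L.
2 words, ⪯-incomp.


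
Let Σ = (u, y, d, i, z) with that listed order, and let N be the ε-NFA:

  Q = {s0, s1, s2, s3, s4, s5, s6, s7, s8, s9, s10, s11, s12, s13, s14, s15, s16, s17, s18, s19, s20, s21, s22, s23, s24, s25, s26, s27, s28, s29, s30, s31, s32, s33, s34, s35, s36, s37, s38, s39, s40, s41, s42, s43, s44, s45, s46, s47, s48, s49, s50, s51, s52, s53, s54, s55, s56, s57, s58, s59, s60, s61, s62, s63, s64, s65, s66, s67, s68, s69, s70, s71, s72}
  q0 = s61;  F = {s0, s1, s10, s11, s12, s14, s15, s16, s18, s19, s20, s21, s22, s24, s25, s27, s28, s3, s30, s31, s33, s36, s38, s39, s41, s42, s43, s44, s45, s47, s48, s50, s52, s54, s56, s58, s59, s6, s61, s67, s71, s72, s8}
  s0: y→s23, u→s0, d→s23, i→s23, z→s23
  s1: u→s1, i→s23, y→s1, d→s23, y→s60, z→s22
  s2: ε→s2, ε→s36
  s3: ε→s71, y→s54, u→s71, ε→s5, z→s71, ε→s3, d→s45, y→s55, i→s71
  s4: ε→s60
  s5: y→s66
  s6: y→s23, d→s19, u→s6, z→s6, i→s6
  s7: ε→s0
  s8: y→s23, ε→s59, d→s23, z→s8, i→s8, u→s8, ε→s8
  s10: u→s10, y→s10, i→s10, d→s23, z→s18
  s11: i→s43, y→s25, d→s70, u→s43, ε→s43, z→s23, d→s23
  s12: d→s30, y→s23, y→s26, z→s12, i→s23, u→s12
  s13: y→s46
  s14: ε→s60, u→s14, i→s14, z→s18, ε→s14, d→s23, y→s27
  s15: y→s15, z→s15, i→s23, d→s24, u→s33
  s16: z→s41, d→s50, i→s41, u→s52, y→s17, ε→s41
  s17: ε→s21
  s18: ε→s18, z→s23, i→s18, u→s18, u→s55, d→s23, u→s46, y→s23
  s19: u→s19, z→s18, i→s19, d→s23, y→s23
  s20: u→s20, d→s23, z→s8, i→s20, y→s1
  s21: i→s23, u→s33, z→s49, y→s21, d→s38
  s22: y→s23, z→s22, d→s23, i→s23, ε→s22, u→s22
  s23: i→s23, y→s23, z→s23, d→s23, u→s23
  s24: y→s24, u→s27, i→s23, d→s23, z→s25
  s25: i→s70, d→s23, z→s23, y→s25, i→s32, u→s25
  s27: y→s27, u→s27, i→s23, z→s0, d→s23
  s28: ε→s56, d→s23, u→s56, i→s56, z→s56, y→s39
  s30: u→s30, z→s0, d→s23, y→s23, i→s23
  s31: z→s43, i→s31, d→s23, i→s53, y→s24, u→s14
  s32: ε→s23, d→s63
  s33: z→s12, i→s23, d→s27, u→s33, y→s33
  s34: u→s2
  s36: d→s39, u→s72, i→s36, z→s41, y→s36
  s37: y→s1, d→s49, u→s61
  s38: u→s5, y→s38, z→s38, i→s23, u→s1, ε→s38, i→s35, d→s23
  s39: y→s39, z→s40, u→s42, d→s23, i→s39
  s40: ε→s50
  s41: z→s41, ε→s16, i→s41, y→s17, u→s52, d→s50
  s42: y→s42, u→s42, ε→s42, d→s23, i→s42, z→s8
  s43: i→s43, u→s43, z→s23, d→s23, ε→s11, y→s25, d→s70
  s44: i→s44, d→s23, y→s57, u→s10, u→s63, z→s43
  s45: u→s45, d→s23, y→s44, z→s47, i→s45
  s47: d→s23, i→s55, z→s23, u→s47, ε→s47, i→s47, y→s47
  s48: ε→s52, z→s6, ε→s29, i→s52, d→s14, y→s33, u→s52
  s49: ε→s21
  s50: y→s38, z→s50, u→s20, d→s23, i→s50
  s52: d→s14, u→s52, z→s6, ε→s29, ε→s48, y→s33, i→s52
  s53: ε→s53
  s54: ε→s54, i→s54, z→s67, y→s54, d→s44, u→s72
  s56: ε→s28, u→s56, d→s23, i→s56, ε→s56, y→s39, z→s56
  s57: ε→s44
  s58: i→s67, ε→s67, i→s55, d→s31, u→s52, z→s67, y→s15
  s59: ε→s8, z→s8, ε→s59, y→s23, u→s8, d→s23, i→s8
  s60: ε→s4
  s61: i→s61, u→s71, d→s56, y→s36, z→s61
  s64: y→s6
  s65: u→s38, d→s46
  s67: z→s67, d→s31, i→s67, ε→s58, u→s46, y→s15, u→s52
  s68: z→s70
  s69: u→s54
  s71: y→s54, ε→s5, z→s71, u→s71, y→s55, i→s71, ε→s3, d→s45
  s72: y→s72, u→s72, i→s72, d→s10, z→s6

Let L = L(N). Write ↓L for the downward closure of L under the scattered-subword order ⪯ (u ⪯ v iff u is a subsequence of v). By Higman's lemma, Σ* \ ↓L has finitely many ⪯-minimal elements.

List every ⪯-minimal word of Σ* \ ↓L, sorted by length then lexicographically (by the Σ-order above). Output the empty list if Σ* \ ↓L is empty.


|Q|=73, |F|=43, |δ|=289 (41 ε).
min D↑ (37 st, q0=0, F={9}): 0:u→1,y→2,d→3,i→0,z→0 1:u→1,y→4,d→5,i→1,z→1 2:u→6,y→2,d→7,i→2,z→8 3:u→3,y→7,d→9,i→3,z→3 4:u→6,y→4,d→10,i→4,z→11 5:u→5,y→10,d→9,i→5,z→12 6:u→6,y→6,d→13,i→6,z→14 7:u→15,y→7,d→9,i→7,z→16 8:u→17,y→18,d→16,i→8,z→8 9:u→9,y→9,d→9,i→9,z→9 10:u→13,y→10,d→9,i→10,z→19 11:u→17,y→20,d→21,i→11,z→11 12:u→12,y→12,d→9,i→12,z→9 13:u→13,y→13,d→9,i→13,z→22 14:u→14,y→9,d→23,i→14,z→14 15:u→15,y→15,d→9,i→15,z→24 16:u→25,y→26,d→9,i→16,z→16 17:u→17,y→27,d→28,i→17,z→14 18:u→27,y→18,d→26,i→9,z→18 19:u→19,y→29,d→9,i→19,z→9 20:u→27,y→20,d→30,i→9,z→20 21:u→28,y→30,d→9,i→21,z→19 22:u→22,y→9,d→9,i→22,z→9 23:u→23,y→9,d→9,i→23,z→22 24:u→24,y→9,d→9,i→24,z→24 25:u→25,y→31,d→9,i→25,z→24 26:u→31,y→26,d→9,i→9,z→26 27:u→27,y→27,d→32,i→9,z→33 28:u→28,y→32,d→9,i→28,z→22 29:u→29,y→29,d→9,i→9,z→9 30:u→32,y→30,d→9,i→9,z→29 31:u→31,y→31,d→9,i→9,z→34 32:u→32,y→32,d→9,i→9,z→35 33:u→33,y→9,d→36,i→9,z→33 34:u→34,y→9,d→9,i→9,z→34 35:u→35,y→9,d→9,i→9,z→9 36:u→36,y→9,d→9,i→9,z→35 [Hopcroft].
'dd': N↓-sim [61, 40, 3] end={s23,s63,s70} ∉↓L; 2/2 del acc.
'udzz': N↓-sim [61, 54, 25, 12, 1] end={s23} ∉↓L; 4/4 single-dels accept.
'yuzy': N↓-sim [61, 55, 35, 13, 2] end={s23,s26} — reject; 4/4 deletions ∈↓L.
'yzyi': |S_i|=[61, 55, 46, 24, 5] end={s23,s32,s35,s63,s70} rej; 4/4 single-dels accept.
4 obstructions.

Antichain: [dd, udzz, yuzy, yzyi].


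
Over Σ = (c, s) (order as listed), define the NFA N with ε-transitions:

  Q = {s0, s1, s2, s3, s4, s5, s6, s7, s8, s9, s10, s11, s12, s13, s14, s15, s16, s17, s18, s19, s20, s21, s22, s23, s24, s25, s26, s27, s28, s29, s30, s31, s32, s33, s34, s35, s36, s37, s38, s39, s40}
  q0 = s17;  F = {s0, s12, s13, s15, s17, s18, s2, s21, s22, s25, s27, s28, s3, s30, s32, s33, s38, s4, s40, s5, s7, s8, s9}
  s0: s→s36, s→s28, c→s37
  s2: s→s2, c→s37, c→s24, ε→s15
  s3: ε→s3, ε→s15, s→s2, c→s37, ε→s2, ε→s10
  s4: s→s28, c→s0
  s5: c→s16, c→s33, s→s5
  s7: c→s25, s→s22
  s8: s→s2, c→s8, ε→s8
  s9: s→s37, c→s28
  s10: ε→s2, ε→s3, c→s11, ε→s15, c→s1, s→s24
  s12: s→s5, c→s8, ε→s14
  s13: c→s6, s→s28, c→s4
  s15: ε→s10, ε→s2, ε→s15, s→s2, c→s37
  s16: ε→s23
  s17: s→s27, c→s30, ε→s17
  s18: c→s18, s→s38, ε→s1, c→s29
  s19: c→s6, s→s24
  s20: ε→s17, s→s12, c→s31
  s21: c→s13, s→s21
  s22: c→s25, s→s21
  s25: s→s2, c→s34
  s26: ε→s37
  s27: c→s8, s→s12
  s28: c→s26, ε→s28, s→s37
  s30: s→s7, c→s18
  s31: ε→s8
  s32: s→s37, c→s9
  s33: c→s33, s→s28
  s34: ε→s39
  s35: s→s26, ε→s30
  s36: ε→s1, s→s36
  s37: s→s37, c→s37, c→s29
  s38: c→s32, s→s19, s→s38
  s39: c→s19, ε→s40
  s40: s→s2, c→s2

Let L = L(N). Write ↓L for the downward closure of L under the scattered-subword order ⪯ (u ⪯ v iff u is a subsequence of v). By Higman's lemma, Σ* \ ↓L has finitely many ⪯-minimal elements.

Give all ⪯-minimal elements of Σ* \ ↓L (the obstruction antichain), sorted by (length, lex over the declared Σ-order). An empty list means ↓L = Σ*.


|Q|=41, |F|=23, |δ|=89 (24 ε).
min D↑ (22 st, q0=0, F={15}): 0:c→1,s→2 1:c→3,s→4 2:c→5,s→6 3:c→3,s→7 4:c→8,s→9 5:c→5,s→10 6:c→5,s→11 7:c→12,s→7 8:c→13,s→10 9:c→8,s→14 10:c→15,s→10 11:c→16,s→11 12:c→17,s→15 13:c→10,s→10 14:c→18,s→14 15:c→15,s→15 16:c→16,s→19 17:c→19,s→15 18:c→20,s→19 19:c→15,s→15 20:c→21,s→19 21:c→15,s→19 [Hopcroft].
'scsc': N↓-sim [38, 35, 27, 12, 6] end={s1,s11,s24,s26,s29,s37} — reject; 4/4 deletions ∈↓L.
'ccscs': |S_i|=[38, 33, 27, 17, 10, 2] end={s29,s37} ∉↓L; 5/5 single-dels accept.
'cscccc': N↓-sim [38, 33, 27, 23, 20, 15, 7] end={s1,s11,s24,s26,s29,s37,s6} ∉↓L; 6/6 del acc.
'ssscss': run [38, 35, 33, 25, 17, 6, 4] end={s1,s29,s36,s37} — reject; 6/6 single-dels accept.
4 minimals (antichain).

min(Σ*\↓L) = [scsc, ccscs, cscccc, ssscss].


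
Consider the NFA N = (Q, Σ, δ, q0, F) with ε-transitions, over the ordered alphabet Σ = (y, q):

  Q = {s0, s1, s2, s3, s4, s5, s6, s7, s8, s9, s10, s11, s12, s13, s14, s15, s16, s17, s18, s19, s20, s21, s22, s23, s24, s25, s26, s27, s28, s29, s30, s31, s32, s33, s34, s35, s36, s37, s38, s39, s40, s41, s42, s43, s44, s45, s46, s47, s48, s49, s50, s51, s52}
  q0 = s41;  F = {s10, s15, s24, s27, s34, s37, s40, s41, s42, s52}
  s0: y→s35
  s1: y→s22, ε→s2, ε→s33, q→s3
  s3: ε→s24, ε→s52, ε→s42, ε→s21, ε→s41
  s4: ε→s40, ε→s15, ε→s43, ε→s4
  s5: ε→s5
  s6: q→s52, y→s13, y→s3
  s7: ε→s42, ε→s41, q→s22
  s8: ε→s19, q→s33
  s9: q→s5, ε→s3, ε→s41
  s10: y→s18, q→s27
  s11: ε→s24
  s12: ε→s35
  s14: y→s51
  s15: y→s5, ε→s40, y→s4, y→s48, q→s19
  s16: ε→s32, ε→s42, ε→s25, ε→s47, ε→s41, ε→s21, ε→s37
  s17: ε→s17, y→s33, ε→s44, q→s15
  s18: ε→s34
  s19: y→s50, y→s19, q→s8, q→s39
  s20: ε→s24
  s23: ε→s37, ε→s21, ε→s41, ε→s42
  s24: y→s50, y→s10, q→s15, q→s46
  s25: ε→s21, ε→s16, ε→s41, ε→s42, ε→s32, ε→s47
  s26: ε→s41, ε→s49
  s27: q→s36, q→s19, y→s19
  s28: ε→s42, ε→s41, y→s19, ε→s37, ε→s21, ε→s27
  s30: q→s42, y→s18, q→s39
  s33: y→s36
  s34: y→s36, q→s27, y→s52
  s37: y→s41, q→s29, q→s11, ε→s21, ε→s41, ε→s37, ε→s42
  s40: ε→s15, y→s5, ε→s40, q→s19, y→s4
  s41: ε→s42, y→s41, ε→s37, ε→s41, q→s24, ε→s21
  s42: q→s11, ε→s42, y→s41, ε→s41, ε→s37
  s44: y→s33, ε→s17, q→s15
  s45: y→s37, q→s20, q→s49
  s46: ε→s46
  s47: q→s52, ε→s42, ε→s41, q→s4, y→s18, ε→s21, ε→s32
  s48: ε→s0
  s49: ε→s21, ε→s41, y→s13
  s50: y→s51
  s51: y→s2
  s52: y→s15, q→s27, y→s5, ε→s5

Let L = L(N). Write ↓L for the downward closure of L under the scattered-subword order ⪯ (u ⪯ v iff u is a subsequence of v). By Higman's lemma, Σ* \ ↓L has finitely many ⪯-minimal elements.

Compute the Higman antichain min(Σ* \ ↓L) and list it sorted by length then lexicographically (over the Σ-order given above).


min(Σ*\↓L) = [qqq, qyqy, qyyyyq].

|Q|=53, |F|=10, |δ|=132 (71 ε).
min D↑ (8 st, q0=0, F={6}): 0:y→0,q→1 1:y→2,q→3 2:y→4,q→5 3:y→3,q→6 4:y→7,q→5 5:y→6,q→6 6:y→6,q→6 7:y→3,q→5 [Hopcroft].
'qqq': |S_i|=[29, 25, 18, 8] end={s19,s2,s33,s36,s39,s50,s51,s8} ∉↓L; 3/3 del acc.
'qyqy': N↓-sim [29, 25, 21, 9, 8] end={s19,s2,s33,s36,s39,s50,s51,s8} rej; 4/4 deletions ∈↓L.
'qyyyyq': N↓-sim [29, 25, 21, 20, 18, 16, 8] end={s19,s2,s33,s36,s39,s50,s51,s8} ∉↓L; 6/6 del acc.
3 words, ⪯-incomp.


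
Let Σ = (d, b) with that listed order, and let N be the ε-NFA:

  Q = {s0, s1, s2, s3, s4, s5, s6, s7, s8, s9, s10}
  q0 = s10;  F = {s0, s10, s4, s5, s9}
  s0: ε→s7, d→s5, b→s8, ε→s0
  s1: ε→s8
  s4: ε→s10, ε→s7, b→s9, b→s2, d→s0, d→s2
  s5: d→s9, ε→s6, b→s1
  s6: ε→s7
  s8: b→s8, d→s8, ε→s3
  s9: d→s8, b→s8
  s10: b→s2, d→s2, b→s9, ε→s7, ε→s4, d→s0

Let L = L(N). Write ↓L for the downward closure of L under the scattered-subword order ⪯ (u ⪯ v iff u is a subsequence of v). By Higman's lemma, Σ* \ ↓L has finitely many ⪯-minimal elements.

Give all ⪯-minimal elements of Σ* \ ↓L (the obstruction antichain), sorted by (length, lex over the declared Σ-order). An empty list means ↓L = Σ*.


|Q|=11, |F|=5, |δ|=26 (10 ε).
min D↑ (5 st, q0=0, F={4}): 0:d→1,b→2 1:d→3,b→4 2:d→4,b→4 3:d→2,b→4 4:d→4,b→4 (ε-aug+det+¬).
'db': N↓-sim [11, 9, 3] end={s1,s3,s8} ∉↓L; 2/2 del acc.
'bd': run [11, 5, 2] end={s3,s8} — reject; 2/2 deletions ∈↓L.
'bb': run [11, 5, 2] end={s3,s8} — reject; 2/2 single-dels accept.
'dddd': |S_i|=[11, 9, 7, 3, 2] end={s3,s8} — reject; 4/4 deletions ∈↓L.
4 obstructions.

Antichain: [db, bd, bb, dddd].


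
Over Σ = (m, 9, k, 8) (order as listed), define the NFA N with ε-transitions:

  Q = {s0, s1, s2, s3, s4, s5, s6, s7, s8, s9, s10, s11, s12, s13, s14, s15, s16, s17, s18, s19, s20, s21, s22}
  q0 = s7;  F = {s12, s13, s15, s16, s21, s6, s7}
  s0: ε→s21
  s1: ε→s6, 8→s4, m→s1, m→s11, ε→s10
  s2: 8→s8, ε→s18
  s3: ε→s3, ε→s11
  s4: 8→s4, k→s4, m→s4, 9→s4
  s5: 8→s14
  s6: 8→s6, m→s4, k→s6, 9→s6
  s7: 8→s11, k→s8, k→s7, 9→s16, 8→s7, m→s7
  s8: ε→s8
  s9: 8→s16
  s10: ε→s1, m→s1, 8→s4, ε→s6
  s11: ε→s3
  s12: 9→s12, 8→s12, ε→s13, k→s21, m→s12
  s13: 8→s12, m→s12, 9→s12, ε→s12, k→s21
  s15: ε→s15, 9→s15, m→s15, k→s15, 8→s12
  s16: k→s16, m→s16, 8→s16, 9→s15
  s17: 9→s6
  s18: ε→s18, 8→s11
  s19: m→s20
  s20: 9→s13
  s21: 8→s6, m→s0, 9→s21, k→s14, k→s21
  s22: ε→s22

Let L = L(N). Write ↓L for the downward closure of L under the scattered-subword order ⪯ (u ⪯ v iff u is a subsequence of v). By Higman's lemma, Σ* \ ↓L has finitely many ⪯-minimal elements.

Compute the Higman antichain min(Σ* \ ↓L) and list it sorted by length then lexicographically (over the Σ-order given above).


min(Σ*\↓L) = [998k8m].

|Q|=23, |F|=7, |δ|=62 (15 ε).
min D↑ (7 st, q0=0, F={6}): 0:m→0,9→1,k→0,8→0 1:m→1,9→2,k→1,8→1 2:m→2,9→2,k→2,8→3 3:m→3,9→3,k→4,8→3 4:m→4,9→4,k→4,8→5 5:m→6,9→5,k→5,8→5 6:m→6,9→6,k→6,8→6.
'998k8m': N↓-sim [13, 9, 8, 7, 5, 2, 1] end={s4} ∉↓L; 6/6 del acc.
1 minimals (antichain).


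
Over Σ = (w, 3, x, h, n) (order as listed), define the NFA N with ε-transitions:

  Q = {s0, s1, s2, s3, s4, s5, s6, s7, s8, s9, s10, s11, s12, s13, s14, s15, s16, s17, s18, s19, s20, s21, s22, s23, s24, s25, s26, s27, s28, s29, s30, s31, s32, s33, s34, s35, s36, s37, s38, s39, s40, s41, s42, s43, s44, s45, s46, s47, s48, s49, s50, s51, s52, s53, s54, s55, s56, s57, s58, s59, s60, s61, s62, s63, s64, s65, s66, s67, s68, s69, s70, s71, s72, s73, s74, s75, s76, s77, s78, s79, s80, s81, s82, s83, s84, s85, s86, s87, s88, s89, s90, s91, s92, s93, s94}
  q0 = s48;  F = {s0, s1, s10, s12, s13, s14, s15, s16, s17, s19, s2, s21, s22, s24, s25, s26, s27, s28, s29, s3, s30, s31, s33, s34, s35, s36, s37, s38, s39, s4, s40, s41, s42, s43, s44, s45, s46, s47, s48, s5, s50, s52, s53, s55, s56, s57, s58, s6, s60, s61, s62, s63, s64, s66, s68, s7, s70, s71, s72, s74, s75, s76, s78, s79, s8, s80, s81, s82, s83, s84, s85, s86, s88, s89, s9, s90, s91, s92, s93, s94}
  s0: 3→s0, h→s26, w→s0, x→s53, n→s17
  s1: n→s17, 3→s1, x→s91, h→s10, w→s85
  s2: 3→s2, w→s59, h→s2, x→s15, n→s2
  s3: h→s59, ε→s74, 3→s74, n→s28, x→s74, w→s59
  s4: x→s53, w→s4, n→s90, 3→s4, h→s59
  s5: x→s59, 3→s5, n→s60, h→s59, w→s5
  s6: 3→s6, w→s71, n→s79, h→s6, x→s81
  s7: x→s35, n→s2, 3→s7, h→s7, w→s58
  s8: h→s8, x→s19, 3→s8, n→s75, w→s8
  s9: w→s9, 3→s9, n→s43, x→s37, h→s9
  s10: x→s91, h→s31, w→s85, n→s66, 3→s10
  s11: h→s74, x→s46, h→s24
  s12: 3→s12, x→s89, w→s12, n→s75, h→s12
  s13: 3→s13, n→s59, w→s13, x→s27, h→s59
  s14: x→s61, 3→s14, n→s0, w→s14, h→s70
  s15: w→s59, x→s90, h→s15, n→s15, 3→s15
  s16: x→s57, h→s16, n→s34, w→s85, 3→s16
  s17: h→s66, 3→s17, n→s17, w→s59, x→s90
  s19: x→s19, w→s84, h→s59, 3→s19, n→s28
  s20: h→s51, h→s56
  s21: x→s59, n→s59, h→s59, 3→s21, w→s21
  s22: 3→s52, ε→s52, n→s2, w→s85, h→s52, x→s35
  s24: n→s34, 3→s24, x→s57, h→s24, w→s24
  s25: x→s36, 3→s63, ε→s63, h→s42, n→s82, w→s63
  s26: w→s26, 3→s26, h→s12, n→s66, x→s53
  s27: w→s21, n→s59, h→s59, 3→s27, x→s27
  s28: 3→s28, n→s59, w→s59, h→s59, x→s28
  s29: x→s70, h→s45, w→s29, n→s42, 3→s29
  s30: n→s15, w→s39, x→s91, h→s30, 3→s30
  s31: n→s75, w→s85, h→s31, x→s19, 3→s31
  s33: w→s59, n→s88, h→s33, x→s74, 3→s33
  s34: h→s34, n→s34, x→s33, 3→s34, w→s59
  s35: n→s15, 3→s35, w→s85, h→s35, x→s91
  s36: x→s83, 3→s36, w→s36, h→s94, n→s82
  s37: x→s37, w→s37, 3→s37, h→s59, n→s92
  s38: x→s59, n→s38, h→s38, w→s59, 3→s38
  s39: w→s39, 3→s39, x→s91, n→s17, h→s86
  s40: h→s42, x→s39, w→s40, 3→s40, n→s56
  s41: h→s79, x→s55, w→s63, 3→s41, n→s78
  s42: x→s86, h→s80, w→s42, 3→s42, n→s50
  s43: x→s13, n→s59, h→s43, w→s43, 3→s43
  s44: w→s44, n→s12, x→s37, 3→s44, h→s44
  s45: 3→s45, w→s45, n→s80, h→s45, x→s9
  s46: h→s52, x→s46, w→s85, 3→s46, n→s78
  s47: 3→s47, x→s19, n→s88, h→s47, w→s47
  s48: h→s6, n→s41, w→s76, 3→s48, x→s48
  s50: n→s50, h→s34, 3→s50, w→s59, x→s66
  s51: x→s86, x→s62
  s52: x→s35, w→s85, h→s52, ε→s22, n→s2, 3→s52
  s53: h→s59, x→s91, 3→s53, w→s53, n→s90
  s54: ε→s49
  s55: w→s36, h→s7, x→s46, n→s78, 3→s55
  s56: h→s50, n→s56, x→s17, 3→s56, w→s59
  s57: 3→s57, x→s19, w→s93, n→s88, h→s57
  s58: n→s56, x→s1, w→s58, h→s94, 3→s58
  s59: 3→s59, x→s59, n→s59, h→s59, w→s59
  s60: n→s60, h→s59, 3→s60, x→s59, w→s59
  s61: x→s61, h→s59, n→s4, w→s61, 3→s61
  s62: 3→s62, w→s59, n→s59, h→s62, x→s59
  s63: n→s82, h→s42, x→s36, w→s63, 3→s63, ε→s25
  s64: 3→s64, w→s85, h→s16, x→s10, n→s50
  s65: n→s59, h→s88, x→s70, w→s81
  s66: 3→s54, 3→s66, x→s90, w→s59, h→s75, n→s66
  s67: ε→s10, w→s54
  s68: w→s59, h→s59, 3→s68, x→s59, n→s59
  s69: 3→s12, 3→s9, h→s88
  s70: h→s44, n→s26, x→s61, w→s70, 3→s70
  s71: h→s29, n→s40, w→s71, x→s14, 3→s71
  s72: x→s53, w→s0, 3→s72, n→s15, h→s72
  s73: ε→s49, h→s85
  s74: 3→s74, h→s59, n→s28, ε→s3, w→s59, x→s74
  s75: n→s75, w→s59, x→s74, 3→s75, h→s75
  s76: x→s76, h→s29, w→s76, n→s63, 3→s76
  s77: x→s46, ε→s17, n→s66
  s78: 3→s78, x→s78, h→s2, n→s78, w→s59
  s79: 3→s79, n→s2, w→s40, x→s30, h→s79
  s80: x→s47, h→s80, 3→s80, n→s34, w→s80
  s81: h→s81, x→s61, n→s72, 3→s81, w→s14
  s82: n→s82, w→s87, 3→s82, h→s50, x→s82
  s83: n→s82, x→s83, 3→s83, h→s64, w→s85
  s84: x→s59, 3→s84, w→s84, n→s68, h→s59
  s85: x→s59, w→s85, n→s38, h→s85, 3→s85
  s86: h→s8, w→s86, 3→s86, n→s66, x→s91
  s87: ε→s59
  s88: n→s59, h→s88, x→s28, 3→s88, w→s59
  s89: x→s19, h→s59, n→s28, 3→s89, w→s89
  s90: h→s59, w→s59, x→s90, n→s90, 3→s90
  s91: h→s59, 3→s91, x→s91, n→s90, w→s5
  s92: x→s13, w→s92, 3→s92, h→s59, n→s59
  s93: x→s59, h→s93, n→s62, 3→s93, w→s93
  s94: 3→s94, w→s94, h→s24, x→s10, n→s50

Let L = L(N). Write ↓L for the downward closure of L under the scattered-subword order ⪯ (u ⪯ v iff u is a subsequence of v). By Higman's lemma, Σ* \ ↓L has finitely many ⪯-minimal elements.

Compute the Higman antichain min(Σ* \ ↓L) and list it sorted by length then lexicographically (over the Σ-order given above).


|Q|=95, |F|=80, |δ|=435 (11 ε).
min D↑ (78 st, q0=0, F={24}): 0:w→1,3→0,x→0,h→2,n→3 1:w→1,3→1,x→1,h→4,n→5 2:w→6,3→2,x→7,h→2,n→8 3:w→5,3→3,x→9,h→8,n→10 4:w→4,3→4,x→11,h→12,n→13 5:w→5,3→5,x→14,h→13,n→15 6:w→6,3→6,x→16,h→4,n→17 7:w→16,3→7,x→18,h→7,n→19 8:w→17,3→8,x→20,h→8,n→21 9:w→14,3→9,x→22,h→23,n→10 10:w→24,3→10,x→10,h→21,n→10 11:w→11,3→11,x→18,h→25,n→26 12:w→12,3→12,x→27,h→12,n→28 13:w→13,3→13,x→29,h→28,n→30 14:w→14,3→14,x→31,h→32,n→15 15:w→24,3→15,x→15,h→30,n→15 16:w→16,3→16,x→18,h→11,n→33 17:w→17,3→17,x→34,h→13,n→35 18:w→18,3→18,x→18,h→24,n→36 19:w→33,3→19,x→37,h→19,n→38 20:w→34,3→20,x→39,h→20,n→38 21:w→24,3→21,x→38,h→21,n→21 22:w→40,3→22,x→22,h→41,n→10 23:w→42,3→23,x→43,h→23,n→21 24:w→24,3→24,x→24,h→24,n→24 25:w→25,3→25,x→44,h→25,n→45 26:w→26,3→26,x→37,h→45,n→46 27:w→27,3→27,x→44,h→27,n→47 28:w→28,3→28,x→48,h→28,n→49 29:w→29,3→29,x→39,h→50,n→46 30:w→24,3→30,x→46,h→49,n→30 31:w→40,3→31,x→31,h→51,n→15 32:w→32,3→32,x→52,h→53,n→30 33:w→33,3→33,x→37,h→26,n→54 34:w→34,3→34,x→39,h→29,n→54 35:w→24,3→35,x→54,h→30,n→35 36:w→36,3→36,x→37,h→24,n→55 37:w→37,3→37,x→39,h→24,n→55 38:w→24,3→38,x→55,h→38,n→38 39:w→56,3→39,x→39,h→24,n→55 40:w→40,3→40,x→24,h→40,n→57 41:w→40,3→41,x→43,h→41,n→21 42:w→42,3→42,x→58,h→32,n→35 43:w→40,3→43,x→39,h→43,n→38 44:w→44,3→44,x→44,h→24,n→59 45:w→45,3→45,x→60,h→45,n→61 46:w→24,3→46,x→55,h→61,n→46 47:w→47,3→47,x→62,h→47,n→24 48:w→48,3→48,x→63,h→48,n→64 49:w→24,3→49,x→65,h→49,n→49 50:w→50,3→50,x→63,h→50,n→61 51:w→40,3→51,x→52,h→66,n→30 52:w→40,3→52,x→39,h→67,n→46 53:w→53,3→53,x→68,h→53,n→49 54:w→24,3→54,x→55,h→46,n→54 55:w→24,3→55,x→55,h→24,n→55 56:w→56,3→56,x→24,h→24,n→69 57:w→24,3→57,x→24,h→57,n→57 58:w→40,3→58,x→39,h→52,n→54 59:w→59,3→59,x→62,h→24,n→24 60:w→60,3→60,x→63,h→24,n→70 61:w→24,3→61,x→71,h→61,n→61 62:w→62,3→62,x→72,h→24,n→24 63:w→73,3→63,x→63,h→24,n→70 64:w→24,3→64,x→70,h→64,n→24 65:w→24,3→65,x→71,h→65,n→64 66:w→40,3→66,x→68,h→66,n→49 67:w→40,3→67,x→63,h→67,n→61 68:w→74,3→68,x→63,h→68,n→64 69:w→24,3→69,x→24,h→24,n→69 70:w→24,3→70,x→70,h→24,n→24 71:w→24,3→71,x→71,h→24,n→70 72:w→75,3→72,x→72,h→24,n→24 73:w→73,3→73,x→24,h→24,n→76 74:w→74,3→74,x→24,h→74,n→77 75:w→75,3→75,x→24,h→24,n→24 76:w→24,3→76,x→24,h→24,n→24 77:w→24,3→77,x→24,h→77,n→24 [Hopcroft].
'nnw': N↓-sim [84, 71, 24, 2] end={s59,s87} — reject; 3/3 del acc.
'hxxh': run [84, 72, 52, 20, 1] end={s59} ∉↓L; 4/4 del acc.
'nxxwx': run [84, 71, 57, 42, 11, 1] end={s59} rej; 5/5 deletions ∈↓L.
'whhxnn': N↓-sim [84, 68, 52, 33, 21, 10, 1] end={s59} — reject; 6/6 deletions ∈↓L.
4 obstructions.

A = [nnw, hxxh, nxxwx, whhxnn].


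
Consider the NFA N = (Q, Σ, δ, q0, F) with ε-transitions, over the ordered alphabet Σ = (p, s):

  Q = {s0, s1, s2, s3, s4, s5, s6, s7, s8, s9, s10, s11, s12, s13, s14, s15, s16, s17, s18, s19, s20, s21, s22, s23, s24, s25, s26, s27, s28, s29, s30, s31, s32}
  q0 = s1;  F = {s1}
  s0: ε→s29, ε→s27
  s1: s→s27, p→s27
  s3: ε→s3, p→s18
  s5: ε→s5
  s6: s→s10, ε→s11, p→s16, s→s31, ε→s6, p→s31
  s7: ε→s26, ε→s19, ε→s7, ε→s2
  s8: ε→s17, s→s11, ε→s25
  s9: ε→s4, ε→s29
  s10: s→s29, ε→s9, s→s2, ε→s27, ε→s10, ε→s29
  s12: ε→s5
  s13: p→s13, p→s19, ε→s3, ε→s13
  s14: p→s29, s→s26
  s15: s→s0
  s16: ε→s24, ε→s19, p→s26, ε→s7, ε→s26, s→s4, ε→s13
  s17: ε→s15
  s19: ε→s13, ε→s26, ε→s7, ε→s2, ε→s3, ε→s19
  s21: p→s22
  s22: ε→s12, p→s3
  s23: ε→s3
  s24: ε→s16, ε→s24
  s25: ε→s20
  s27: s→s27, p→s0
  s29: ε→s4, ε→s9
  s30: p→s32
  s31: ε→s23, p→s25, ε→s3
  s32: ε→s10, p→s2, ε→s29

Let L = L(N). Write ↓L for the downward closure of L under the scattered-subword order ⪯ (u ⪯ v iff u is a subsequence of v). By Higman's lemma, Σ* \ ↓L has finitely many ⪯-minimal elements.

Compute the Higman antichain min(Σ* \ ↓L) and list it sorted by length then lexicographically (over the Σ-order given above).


min(Σ*\↓L) = [p, s].

|Q|=33, |F|=1, |δ|=68 (44 ε).
min D↑ (2 st, q0=0, F={1}): 0:p→1,s→1 1:p→1,s→1 (ε-aug+det+¬).
'p': run [6, 5] end={s0,s27,s29,s4,s9} rej; 1/1 deletions ∈↓L.
's': N↓-sim [6, 5] end={s0,s27,s29,s4,s9} rej; 1/1 single-dels accept.
2 obstructions.
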